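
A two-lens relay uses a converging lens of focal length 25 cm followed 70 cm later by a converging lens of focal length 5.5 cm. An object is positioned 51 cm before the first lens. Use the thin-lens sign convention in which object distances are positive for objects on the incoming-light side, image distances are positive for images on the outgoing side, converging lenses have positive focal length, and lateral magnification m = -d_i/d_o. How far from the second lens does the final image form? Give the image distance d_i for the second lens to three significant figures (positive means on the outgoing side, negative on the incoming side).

7.46 cm

First lens: d_i1 = 1/(1/25 - 1/51) = 49.038 cm.
The intermediate image is 49.038 cm to the right of lens 1, so d_o2 = L - d_i1 = 70 - 49.038 = 20.962 cm.
Second lens: d_i2 = 1/(1/5.5 - 1/(20.962)) = 7.456 cm.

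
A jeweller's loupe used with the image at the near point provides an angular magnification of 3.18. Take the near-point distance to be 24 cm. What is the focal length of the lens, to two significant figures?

11 cm

For the image at the near point, M = 1 + D/f.
f = D/(M - 1) = 24/(3.18 - 1) = 11.009 cm.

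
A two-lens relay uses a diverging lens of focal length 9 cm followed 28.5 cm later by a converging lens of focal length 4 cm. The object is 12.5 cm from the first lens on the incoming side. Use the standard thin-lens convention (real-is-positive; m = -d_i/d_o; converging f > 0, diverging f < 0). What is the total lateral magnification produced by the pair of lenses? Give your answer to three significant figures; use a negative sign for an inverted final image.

-0.0563

Applying the thin-lens equation to the first lens, 1/(-9) = 1/12.5 + 1/d_i1, which gives d_i1 = -5.233 cm.
Its lateral magnification is m_1 = -d_i1/d_o1 = -(-5.233)/12.5 = 0.4186.
The intermediate image is virtual, 5.233 cm to the left of lens 1, so d_o2 = L - d_i1 = 28.5 - (-5.233) = 33.733 cm.
Applying the thin-lens equation again with f_2 = 4 cm and d_o2 = 33.733 cm gives d_i2 = 4.538 cm.
m_2 = -(4.538)/(33.733) = -0.1345.
The system's lateral magnification is m_1 m_2 = (0.4186)(-0.1345) = -0.0563.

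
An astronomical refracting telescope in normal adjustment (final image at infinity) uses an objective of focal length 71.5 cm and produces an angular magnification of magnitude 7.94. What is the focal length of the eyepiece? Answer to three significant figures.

9.01 cm

|M| = f_obj/f_eye, so f_eye = f_obj/|M| = 71.5/7.94 = 9.005 cm.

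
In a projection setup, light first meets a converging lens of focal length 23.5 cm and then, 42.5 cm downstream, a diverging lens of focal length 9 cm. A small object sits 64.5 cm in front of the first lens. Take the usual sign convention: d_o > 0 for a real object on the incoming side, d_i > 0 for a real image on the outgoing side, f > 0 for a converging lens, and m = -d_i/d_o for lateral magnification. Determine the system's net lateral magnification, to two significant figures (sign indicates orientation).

Lens 1: 1/d_i1 = 1/f_1 - 1/d_o1 = 1/23.5 - 1/64.5 = 0.02705 cm^-1, so d_i1 = 36.970 cm.
m_1 = -(36.970)/64.5 = -0.5732.
The intermediate image is 36.970 cm to the right of lens 1, so d_o2 = L - d_i1 = 42.5 - 36.970 = 5.530 cm.
Lens 2: 1/d_i2 = 1/f_2 - 1/d_o2 = 1/(-9) - 1/(5.530) = -0.29193 cm^-1, so d_i2 = -3.426 cm.
m_2 = -(-3.426)/(5.530) = 0.6194.
Total m = m_1 x m_2 = (-0.5732)(0.6194) = -0.3550.

-0.36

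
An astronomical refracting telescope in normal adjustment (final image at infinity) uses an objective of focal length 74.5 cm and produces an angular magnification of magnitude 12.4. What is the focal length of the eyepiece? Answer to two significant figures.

|M| = f_obj/f_eye, so f_eye = f_obj/|M| = 74.5/12.4 = 6.008 cm.

6.0 cm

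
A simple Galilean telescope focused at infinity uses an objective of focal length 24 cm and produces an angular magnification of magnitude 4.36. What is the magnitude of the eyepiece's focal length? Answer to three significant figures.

|M| = f_obj/|f_eye|, so |f_eye| = f_obj/|M| = 24/4.36 = 5.505 cm.
(The eyepiece is diverging, so its signed focal length is -5.505 cm.)

5.50 cm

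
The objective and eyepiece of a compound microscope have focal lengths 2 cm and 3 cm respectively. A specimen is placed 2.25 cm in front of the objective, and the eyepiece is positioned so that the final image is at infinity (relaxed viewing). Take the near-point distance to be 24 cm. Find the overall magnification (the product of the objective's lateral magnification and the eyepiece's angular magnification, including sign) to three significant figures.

-64.0

Objective: 1/d_i = 1/f_obj - 1/d_o = 1/2 - 1/2.25 = 0.05556 cm^-1, so d_i = 18.000 cm.
m_obj = -d_i/d_o = -18.000/2.25 = -8.000.
Eyepiece angular magnification (image at infinity): M_eye = D/f_e = 24/3 = 8.000.
Overall M = m_obj x M_eye = (-8.000)(8.000) = -64.00.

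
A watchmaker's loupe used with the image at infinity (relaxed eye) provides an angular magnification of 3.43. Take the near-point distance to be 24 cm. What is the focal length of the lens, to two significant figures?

For the image at infinity, M = D/f.
f = D/M = 24/3.43 = 6.997 cm.

7.0 cm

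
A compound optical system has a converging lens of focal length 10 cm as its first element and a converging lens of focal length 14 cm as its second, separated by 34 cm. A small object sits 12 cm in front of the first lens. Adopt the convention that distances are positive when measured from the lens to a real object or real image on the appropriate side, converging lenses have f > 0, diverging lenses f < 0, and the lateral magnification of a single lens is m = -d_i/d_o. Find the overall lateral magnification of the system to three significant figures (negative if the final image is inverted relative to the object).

Lens 1: 1/d_i1 = 1/f_1 - 1/d_o1 = 1/10 - 1/12 = 0.01667 cm^-1, so d_i1 = 60.000 cm.
m_1 = -(60.000)/12 = -5.0000.
Since 60.000 cm > 34 cm, the first image lies past the second lens and serves as a virtual object: d_o2 = L - d_i1 = -26.000 cm.
Lens 2: 1/d_i2 = 1/f_2 - 1/d_o2 = 1/14 - 1/(-26.000) = 0.10989 cm^-1, so d_i2 = 9.100 cm.
m_2 = -(9.100)/(-26.000) = 0.3500.
The system's lateral magnification is m_1 m_2 = (-5.0000)(0.3500) = -1.7500.

-1.75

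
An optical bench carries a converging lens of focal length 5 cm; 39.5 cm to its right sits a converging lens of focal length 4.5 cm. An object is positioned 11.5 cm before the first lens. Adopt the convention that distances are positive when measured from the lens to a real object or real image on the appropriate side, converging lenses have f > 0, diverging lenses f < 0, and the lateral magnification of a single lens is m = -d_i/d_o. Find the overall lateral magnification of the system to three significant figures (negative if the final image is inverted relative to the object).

Lens 1: 1/d_i1 = 1/f_1 - 1/d_o1 = 1/5 - 1/11.5 = 0.11304 cm^-1, so d_i1 = 8.846 cm.
m_1 = -(8.846)/11.5 = -0.7692.
The intermediate image is 8.846 cm to the right of lens 1, so d_o2 = L - d_i1 = 39.5 - 8.846 = 30.654 cm.
Lens 2: 1/d_i2 = 1/f_2 - 1/d_o2 = 1/4.5 - 1/(30.654) = 0.18960 cm^-1, so d_i2 = 5.274 cm.
m_2 = -(5.274)/(30.654) = -0.1721.
The system's lateral magnification is m_1 m_2 = (-0.7692)(-0.1721) = 0.1324.

0.132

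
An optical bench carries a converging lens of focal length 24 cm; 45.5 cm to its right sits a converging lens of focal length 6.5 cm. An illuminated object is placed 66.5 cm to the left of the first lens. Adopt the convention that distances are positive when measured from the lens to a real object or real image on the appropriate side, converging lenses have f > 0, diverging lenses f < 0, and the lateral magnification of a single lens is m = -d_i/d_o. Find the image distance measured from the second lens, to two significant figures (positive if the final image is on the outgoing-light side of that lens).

Lens 1: 1/d_i1 = 1/f_1 - 1/d_o1 = 1/24 - 1/66.5 = 0.02663 cm^-1, so d_i1 = 37.553 cm.
The intermediate image is 37.553 cm to the right of lens 1, so d_o2 = L - d_i1 = 45.5 - 37.553 = 7.947 cm.
Lens 2: 1/d_i2 = 1/f_2 - 1/d_o2 = 1/6.5 - 1/(7.947) = 0.02801 cm^-1, so d_i2 = 35.697 cm.

36 cm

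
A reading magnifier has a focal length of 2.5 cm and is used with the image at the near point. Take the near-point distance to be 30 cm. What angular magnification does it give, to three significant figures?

M = 1 + D/f = 1 + 30/2.5 = 13.000.

13.0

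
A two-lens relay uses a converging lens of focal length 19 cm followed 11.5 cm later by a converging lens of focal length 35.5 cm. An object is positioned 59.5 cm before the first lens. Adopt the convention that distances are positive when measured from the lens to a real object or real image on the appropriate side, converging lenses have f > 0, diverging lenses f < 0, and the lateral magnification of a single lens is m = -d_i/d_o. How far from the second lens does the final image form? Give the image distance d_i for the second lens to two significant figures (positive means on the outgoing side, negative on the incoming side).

11 cm

Lens 1: 1/d_i1 = 1/f_1 - 1/d_o1 = 1/19 - 1/59.5 = 0.03582 cm^-1, so d_i1 = 27.914 cm.
Since 27.914 cm > 11.5 cm, the first image lies past the second lens and serves as a virtual object: d_o2 = L - d_i1 = -16.414 cm.
Lens 2: 1/d_i2 = 1/f_2 - 1/d_o2 = 1/35.5 - 1/(-16.414) = 0.08909 cm^-1, so d_i2 = 11.224 cm.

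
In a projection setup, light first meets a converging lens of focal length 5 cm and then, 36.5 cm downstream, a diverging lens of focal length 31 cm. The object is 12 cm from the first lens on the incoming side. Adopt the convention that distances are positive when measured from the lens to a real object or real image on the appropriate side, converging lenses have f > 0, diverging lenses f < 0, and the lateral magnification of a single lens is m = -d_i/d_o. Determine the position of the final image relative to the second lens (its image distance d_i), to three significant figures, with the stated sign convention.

-14.7 cm

First lens: d_i1 = 1/(1/5 - 1/12) = 8.571 cm.
That image sits 27.929 cm in front of the second lens, so d_o2 = 27.929 cm.
Second lens: d_i2 = 1/(1/(-31) - 1/(27.929)) = -14.692 cm.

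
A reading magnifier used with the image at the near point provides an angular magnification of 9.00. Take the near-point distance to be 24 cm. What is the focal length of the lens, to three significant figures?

3.00 cm

For the image at the near point, M = 1 + D/f.
f = D/(M - 1) = 24/(9.0 - 1) = 3.000 cm.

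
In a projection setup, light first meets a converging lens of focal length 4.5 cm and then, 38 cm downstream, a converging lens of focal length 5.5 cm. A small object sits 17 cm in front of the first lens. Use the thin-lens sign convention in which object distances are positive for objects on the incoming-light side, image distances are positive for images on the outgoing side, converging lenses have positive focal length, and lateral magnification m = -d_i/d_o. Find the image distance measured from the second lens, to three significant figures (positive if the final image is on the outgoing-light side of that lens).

Applying the thin-lens equation to the first lens, 1/4.5 = 1/17 + 1/d_i1, which gives d_i1 = 6.120 cm.
That image sits 31.880 cm in front of the second lens, so d_o2 = 31.880 cm.
Applying the thin-lens equation again with f_2 = 5.5 cm and d_o2 = 31.880 cm gives d_i2 = 6.647 cm.

6.65 cm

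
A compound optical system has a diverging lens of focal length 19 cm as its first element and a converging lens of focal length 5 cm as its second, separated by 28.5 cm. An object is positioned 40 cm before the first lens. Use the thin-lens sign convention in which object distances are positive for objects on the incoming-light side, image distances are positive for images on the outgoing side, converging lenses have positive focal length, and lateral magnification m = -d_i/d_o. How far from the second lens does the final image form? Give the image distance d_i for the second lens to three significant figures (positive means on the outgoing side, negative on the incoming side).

Lens 1: 1/d_i1 = 1/f_1 - 1/d_o1 = 1/(-19) - 1/40 = -0.07763 cm^-1, so d_i1 = -12.881 cm.
With d_i1 < 0 the first image is virtual and lies on the object side; the object distance for lens 2 is d_o2 = 28.5 - (-12.881) = 41.381 cm.
Lens 2: 1/d_i2 = 1/f_2 - 1/d_o2 = 1/5 - 1/(41.381) = 0.17583 cm^-1, so d_i2 = 5.687 cm.

5.69 cm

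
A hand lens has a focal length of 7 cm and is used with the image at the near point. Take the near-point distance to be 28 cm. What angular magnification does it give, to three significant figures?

5.00

M = 1 + D/f = 1 + 28/7 = 5.000.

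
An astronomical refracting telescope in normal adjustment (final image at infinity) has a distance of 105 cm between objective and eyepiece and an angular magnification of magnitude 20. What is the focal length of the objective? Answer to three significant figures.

In normal adjustment the tube length equals f_obj + f_eye and |M| = f_obj/f_eye.
So f_obj = 20 f_eye and 20 f_eye + f_eye = 105 cm, giving f_eye = 105/21 = 5.000 cm and f_obj = 100.000 cm.

100 cm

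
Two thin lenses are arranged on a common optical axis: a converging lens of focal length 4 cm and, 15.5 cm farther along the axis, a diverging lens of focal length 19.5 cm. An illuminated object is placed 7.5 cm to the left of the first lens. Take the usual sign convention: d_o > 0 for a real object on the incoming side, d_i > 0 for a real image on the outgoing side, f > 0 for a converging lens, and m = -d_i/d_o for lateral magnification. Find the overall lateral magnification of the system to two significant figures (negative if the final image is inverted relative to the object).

-0.84

Applying the thin-lens equation to the first lens, 1/4 = 1/7.5 + 1/d_i1, which gives d_i1 = 8.571 cm.
Its lateral magnification is m_1 = -d_i1/d_o1 = -(8.571)/7.5 = -1.1429.
Object distance for lens 2: d_o2 = 15.5 - 8.571 = 6.929 cm.
Applying the thin-lens equation again with f_2 = -19.5 cm and d_o2 = 6.929 cm gives d_i2 = -5.112 cm.
m_2 = -(-5.112)/(6.929) = 0.7378.
The system's lateral magnification is m_1 m_2 = (-1.1429)(0.7378) = -0.8432.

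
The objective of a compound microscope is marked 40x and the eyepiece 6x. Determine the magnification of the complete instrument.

240

The overall magnification of a compound microscope is the product of the objective and eyepiece magnifications:
M = M_obj x M_eye = 40 x 6 = 240.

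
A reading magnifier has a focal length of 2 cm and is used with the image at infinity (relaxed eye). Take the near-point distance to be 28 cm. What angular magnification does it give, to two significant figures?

14

M = D/f = 28/2 = 14.000.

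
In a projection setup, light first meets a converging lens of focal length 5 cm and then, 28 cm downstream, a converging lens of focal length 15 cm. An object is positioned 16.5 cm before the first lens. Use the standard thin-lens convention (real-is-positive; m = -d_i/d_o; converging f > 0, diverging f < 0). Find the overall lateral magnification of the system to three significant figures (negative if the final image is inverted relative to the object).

Applying the thin-lens equation to the first lens, 1/5 = 1/16.5 + 1/d_i1, which gives d_i1 = 7.174 cm.
Its lateral magnification is m_1 = -d_i1/d_o1 = -(7.174)/16.5 = -0.4348.
The intermediate image is 7.174 cm to the right of lens 1, so d_o2 = L - d_i1 = 28 - 7.174 = 20.826 cm.
Applying the thin-lens equation again with f_2 = 15 cm and d_o2 = 20.826 cm gives d_i2 = 53.619 cm.
m_2 = -(53.619)/(20.826) = -2.5746.
The system's lateral magnification is m_1 m_2 = (-0.4348)(-2.5746) = 1.1194.

1.12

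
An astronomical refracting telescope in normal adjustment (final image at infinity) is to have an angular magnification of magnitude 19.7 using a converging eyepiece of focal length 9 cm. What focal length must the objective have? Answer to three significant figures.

177 cm

|M| = f_obj/|f_eye|, so f_obj = |M| x |f_eye| = 19.7 x 9 = 177.300 cm.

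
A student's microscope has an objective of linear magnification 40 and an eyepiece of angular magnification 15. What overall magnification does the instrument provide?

The overall magnification of a compound microscope is the product of the objective and eyepiece magnifications:
M = M_obj x M_eye = 40 x 15 = 600.

600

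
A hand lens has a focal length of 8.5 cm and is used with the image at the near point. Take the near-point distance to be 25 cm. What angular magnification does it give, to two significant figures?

M = 1 + D/f = 1 + 25/8.5 = 3.941.

3.9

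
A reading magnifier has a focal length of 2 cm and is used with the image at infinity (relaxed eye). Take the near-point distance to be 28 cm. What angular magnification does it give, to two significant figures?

M = D/f = 28/2 = 14.000.

14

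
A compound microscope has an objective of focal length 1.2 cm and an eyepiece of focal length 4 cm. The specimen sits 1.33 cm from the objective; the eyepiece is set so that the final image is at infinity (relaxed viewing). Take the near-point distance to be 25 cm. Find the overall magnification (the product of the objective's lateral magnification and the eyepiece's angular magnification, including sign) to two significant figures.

Objective: 1/d_i = 1/f_obj - 1/d_o = 1/1.2 - 1/1.33 = 0.08145 cm^-1, so d_i = 12.277 cm.
m_obj = -d_i/d_o = -12.277/1.33 = -9.231.
Eyepiece angular magnification (image at infinity): M_eye = D/f_e = 25/4 = 6.250.
Overall M = m_obj x M_eye = (-9.231)(6.250) = -57.69.

-58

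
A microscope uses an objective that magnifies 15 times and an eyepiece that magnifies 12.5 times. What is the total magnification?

The overall magnification of a compound microscope is the product of the objective and eyepiece magnifications:
M = M_obj x M_eye = 15 x 12.5 = 187.5.

187.5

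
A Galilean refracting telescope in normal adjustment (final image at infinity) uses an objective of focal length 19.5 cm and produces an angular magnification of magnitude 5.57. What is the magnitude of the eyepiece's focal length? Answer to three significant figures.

3.50 cm

|M| = f_obj/|f_eye|, so |f_eye| = f_obj/|M| = 19.5/5.57 = 3.501 cm.
(The eyepiece is diverging, so its signed focal length is -3.501 cm.)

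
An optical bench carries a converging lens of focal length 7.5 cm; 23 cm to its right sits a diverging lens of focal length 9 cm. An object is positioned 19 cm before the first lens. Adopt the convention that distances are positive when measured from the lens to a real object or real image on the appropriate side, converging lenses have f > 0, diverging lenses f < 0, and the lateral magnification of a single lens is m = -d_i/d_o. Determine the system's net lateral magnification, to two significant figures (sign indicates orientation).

First lens: d_i1 = 1/(1/7.5 - 1/19) = 12.391 cm.
m_1 = -(12.391)/19 = -0.6522.
Object distance for lens 2: d_o2 = 23 - 12.391 = 10.609 cm.
Second lens: d_i2 = 1/(1/(-9) - 1/(10.609)) = -4.869 cm.
m_2 = -(-4.869)/(10.609) = 0.4590.
Total m = m_1 x m_2 = (-0.6522)(0.4590) = -0.2993.

-0.30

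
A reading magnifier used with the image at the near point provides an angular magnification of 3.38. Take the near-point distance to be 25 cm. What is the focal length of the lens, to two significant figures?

For the image at the near point, M = 1 + D/f.
f = D/(M - 1) = 25/(3.38 - 1) = 10.504 cm.

11 cm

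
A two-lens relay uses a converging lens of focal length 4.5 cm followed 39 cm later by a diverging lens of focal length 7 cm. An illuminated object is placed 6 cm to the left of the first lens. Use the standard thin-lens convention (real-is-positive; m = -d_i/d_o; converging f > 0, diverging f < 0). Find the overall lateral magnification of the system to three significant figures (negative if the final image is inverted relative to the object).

-0.750

Lens 1: 1/d_i1 = 1/f_1 - 1/d_o1 = 1/4.5 - 1/6 = 0.05556 cm^-1, so d_i1 = 18.000 cm.
m_1 = -(18.000)/6 = -3.0000.
Object distance for lens 2: d_o2 = 39 - 18.000 = 21.000 cm.
Lens 2: 1/d_i2 = 1/f_2 - 1/d_o2 = 1/(-7) - 1/(21.000) = -0.19048 cm^-1, so d_i2 = -5.250 cm.
m_2 = -(-5.250)/(21.000) = 0.2500.
The system's lateral magnification is m_1 m_2 = (-3.0000)(0.2500) = -0.7500.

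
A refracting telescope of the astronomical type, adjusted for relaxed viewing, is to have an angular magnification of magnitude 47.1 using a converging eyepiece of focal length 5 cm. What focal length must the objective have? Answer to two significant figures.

|M| = f_obj/|f_eye|, so f_obj = |M| x |f_eye| = 47.1 x 5 = 235.500 cm.

240 cm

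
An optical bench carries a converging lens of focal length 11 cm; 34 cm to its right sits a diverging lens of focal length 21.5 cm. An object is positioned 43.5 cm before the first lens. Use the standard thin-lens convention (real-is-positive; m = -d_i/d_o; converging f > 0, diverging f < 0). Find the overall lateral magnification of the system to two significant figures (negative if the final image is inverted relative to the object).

First lens: d_i1 = 1/(1/11 - 1/43.5) = 14.723 cm.
m_1 = -(14.723)/43.5 = -0.3385.
Object distance for lens 2: d_o2 = 34 - 14.723 = 19.277 cm.
Second lens: d_i2 = 1/(1/(-21.5) - 1/(19.277)) = -10.164 cm.
m_2 = -(-10.164)/(19.277) = 0.5273.
The system's lateral magnification is m_1 m_2 = (-0.3385)(0.5273) = -0.1785.

-0.18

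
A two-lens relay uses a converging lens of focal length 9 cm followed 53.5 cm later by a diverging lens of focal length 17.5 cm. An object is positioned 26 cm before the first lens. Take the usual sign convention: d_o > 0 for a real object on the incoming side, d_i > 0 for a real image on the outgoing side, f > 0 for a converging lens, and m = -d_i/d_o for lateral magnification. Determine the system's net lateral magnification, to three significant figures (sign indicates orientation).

First lens: d_i1 = 1/(1/9 - 1/26) = 13.765 cm.
m_1 = -(13.765)/26 = -0.5294.
That image sits 39.735 cm in front of the second lens, so d_o2 = 39.735 cm.
Second lens: d_i2 = 1/(1/(-17.5) - 1/(39.735)) = -12.149 cm.
m_2 = -(-12.149)/(39.735) = 0.3058.
Overall magnification: m = m_1 m_2 = -0.1619.

-0.162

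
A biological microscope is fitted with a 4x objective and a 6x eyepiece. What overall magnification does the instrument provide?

The overall magnification of a compound microscope is the product of the objective and eyepiece magnifications:
M = M_obj x M_eye = 4 x 6 = 24.

24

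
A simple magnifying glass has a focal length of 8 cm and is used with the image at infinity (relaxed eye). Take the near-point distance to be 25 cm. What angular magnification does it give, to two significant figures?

M = D/f = 25/8 = 3.125.

3.1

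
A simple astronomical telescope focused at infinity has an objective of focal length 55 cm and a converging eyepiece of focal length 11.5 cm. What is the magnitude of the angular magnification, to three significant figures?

|M| = f_obj/|f_eye| = 55/11.5 = 4.783.

4.78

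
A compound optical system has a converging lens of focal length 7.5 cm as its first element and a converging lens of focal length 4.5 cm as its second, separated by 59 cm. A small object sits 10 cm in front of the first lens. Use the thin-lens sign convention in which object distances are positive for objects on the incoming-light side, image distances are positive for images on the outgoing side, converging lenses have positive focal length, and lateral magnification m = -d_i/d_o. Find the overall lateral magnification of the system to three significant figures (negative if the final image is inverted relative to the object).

Lens 1: 1/d_i1 = 1/f_1 - 1/d_o1 = 1/7.5 - 1/10 = 0.03333 cm^-1, so d_i1 = 30.000 cm.
m_1 = -(30.000)/10 = -3.0000.
That image sits 29.000 cm in front of the second lens, so d_o2 = 29.000 cm.
Lens 2: 1/d_i2 = 1/f_2 - 1/d_o2 = 1/4.5 - 1/(29.000) = 0.18774 cm^-1, so d_i2 = 5.327 cm.
m_2 = -(5.327)/(29.000) = -0.1837.
Total m = m_1 x m_2 = (-3.0000)(-0.1837) = 0.5510.

0.551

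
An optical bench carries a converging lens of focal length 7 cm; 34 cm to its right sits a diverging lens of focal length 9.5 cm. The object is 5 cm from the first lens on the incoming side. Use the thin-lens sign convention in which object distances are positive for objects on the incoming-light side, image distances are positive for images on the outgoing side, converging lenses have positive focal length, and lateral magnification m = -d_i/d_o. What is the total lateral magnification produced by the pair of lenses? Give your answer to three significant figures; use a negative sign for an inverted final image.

0.545

First lens: d_i1 = 1/(1/7 - 1/5) = -17.500 cm.
m_1 = -(-17.500)/5 = 3.5000.
With d_i1 < 0 the first image is virtual and lies on the object side; the object distance for lens 2 is d_o2 = 34 - (-17.500) = 51.500 cm.
Second lens: d_i2 = 1/(1/(-9.5) - 1/(51.500)) = -8.020 cm.
m_2 = -(-8.020)/(51.500) = 0.1557.
Overall magnification: m = m_1 m_2 = 0.5451.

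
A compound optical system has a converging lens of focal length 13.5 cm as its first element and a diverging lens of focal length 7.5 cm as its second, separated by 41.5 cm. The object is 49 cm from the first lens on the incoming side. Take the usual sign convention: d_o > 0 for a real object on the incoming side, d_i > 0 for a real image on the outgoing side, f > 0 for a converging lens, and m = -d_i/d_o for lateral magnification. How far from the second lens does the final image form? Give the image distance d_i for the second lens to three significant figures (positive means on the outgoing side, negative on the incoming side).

-5.65 cm

Lens 1: 1/d_i1 = 1/f_1 - 1/d_o1 = 1/13.5 - 1/49 = 0.05367 cm^-1, so d_i1 = 18.634 cm.
Object distance for lens 2: d_o2 = 41.5 - 18.634 = 22.866 cm.
Lens 2: 1/d_i2 = 1/f_2 - 1/d_o2 = 1/(-7.5) - 1/(22.866) = -0.17707 cm^-1, so d_i2 = -5.648 cm.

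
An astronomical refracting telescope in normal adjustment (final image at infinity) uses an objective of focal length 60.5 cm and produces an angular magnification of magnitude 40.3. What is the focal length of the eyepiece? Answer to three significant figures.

|M| = f_obj/f_eye, so f_eye = f_obj/|M| = 60.5/40.3 = 1.501 cm.

1.50 cm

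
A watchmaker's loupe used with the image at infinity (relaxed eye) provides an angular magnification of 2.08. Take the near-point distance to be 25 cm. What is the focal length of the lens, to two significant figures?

12 cm

For the image at infinity, M = D/f.
f = D/M = 25/2.08 = 12.019 cm.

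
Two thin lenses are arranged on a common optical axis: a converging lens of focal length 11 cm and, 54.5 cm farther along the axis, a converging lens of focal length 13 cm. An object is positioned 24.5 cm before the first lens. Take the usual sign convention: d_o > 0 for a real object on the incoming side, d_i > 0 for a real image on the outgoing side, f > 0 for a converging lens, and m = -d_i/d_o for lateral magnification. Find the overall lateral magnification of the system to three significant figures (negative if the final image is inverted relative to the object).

0.492

First lens: d_i1 = 1/(1/11 - 1/24.5) = 19.963 cm.
m_1 = -(19.963)/24.5 = -0.8148.
Object distance for lens 2: d_o2 = 54.5 - 19.963 = 34.537 cm.
Second lens: d_i2 = 1/(1/13 - 1/(34.537)) = 20.847 cm.
m_2 = -(20.847)/(34.537) = -0.6036.
The system's lateral magnification is m_1 m_2 = (-0.8148)(-0.6036) = 0.4918.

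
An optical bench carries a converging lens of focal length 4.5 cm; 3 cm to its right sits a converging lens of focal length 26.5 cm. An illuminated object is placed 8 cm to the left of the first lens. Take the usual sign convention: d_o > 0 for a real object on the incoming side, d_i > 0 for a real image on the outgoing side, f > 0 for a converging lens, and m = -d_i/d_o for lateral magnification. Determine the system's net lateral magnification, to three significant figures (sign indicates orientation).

-1.01

Lens 1: 1/d_i1 = 1/f_1 - 1/d_o1 = 1/4.5 - 1/8 = 0.09722 cm^-1, so d_i1 = 10.286 cm.
m_1 = -(10.286)/8 = -1.2857.
Since 10.286 cm > 3 cm, the first image lies past the second lens and serves as a virtual object: d_o2 = L - d_i1 = -7.286 cm.
Lens 2: 1/d_i2 = 1/f_2 - 1/d_o2 = 1/26.5 - 1/(-7.286) = 0.17499 cm^-1, so d_i2 = 5.715 cm.
m_2 = -(5.715)/(-7.286) = 0.7844.
The system's lateral magnification is m_1 m_2 = (-1.2857)(0.7844) = -1.0085.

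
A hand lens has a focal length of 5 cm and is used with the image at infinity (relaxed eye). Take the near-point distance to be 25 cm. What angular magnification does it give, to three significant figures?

M = D/f = 25/5 = 5.000.

5.00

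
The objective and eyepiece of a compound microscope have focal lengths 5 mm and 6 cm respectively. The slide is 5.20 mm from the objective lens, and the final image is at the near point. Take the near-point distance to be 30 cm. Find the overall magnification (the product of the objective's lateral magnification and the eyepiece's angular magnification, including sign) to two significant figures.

Convert to cm: f_obj = 5 mm = 0.5 cm; d_o = 5.20 mm = 0.52 cm.
Objective: 1/d_i = 1/f_obj - 1/d_o = 1/0.5 - 1/0.52 = 0.07692 cm^-1, so d_i = 13.000 cm.
m_obj = -d_i/d_o = -13.000/0.52 = -25.000.
Eyepiece angular magnification (image at near point): M_eye = 1 + D/f_e = 1 + 30/6 = 6.000.
Overall M = m_obj x M_eye = (-25.000)(6.000) = -150.00.

-150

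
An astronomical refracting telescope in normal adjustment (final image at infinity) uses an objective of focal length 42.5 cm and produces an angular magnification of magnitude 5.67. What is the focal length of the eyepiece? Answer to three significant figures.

|M| = f_obj/f_eye, so f_eye = f_obj/|M| = 42.5/5.67 = 7.496 cm.

7.50 cm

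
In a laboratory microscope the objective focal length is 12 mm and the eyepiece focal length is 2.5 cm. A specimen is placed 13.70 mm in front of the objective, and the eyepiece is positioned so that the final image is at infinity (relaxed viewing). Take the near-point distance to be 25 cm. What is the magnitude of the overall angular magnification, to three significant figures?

70.6

Convert to cm: f_obj = 12 mm = 1.2 cm; d_o = 13.70 mm = 1.37 cm.
Objective: 1/d_i = 1/f_obj - 1/d_o = 1/1.2 - 1/1.37 = 0.10341 cm^-1, so d_i = 9.671 cm.
m_obj = -d_i/d_o = -9.671/1.37 = -7.059.
Eyepiece angular magnification (image at infinity): M_eye = D/f_e = 25/2.5 = 10.000.
Overall M = m_obj x M_eye = (-7.059)(10.000) = -70.59.
|M| = 70.59.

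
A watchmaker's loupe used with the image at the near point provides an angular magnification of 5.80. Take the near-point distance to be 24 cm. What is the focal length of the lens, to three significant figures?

5.00 cm

For the image at the near point, M = 1 + D/f.
f = D/(M - 1) = 24/(5.8 - 1) = 5.000 cm.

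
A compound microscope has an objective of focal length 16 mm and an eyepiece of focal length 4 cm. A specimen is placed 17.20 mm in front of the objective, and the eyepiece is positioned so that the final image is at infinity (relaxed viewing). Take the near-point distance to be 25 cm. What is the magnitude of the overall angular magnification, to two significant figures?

Convert to cm: f_obj = 16 mm = 1.6 cm; d_o = 17.20 mm = 1.72 cm.
Objective: 1/d_i = 1/f_obj - 1/d_o = 1/1.6 - 1/1.72 = 0.04360 cm^-1, so d_i = 22.933 cm.
m_obj = -d_i/d_o = -22.933/1.72 = -13.333.
Eyepiece angular magnification (image at infinity): M_eye = D/f_e = 25/4 = 6.250.
Overall M = m_obj x M_eye = (-13.333)(6.250) = -83.33.
|M| = 83.33.

83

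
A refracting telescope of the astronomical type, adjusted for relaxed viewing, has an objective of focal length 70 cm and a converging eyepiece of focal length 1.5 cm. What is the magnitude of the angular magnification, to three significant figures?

46.7

|M| = f_obj/|f_eye| = 70/1.5 = 46.667.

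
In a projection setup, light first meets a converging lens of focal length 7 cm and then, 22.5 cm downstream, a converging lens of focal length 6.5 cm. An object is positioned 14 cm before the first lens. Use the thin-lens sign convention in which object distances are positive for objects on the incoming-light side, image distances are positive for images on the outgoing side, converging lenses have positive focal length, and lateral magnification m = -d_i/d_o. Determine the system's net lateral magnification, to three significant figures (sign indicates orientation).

3.25

First lens: d_i1 = 1/(1/7 - 1/14) = 14.000 cm.
m_1 = -(14.000)/14 = -1.0000.
That image sits 8.500 cm in front of the second lens, so d_o2 = 8.500 cm.
Second lens: d_i2 = 1/(1/6.5 - 1/(8.500)) = 27.625 cm.
m_2 = -(27.625)/(8.500) = -3.2500.
Total m = m_1 x m_2 = (-1.0000)(-3.2500) = 3.2500.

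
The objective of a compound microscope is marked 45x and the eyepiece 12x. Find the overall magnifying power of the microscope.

540

The overall magnification of a compound microscope is the product of the objective and eyepiece magnifications:
M = M_obj x M_eye = 45 x 12 = 540.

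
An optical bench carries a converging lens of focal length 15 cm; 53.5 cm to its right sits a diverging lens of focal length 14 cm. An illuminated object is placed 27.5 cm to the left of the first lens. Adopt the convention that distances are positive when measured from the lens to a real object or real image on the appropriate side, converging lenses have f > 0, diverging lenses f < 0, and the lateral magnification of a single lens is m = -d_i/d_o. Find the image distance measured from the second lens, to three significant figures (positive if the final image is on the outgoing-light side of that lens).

Lens 1: 1/d_i1 = 1/f_1 - 1/d_o1 = 1/15 - 1/27.5 = 0.03030 cm^-1, so d_i1 = 33.000 cm.
Object distance for lens 2: d_o2 = 53.5 - 33.000 = 20.500 cm.
Lens 2: 1/d_i2 = 1/f_2 - 1/d_o2 = 1/(-14) - 1/(20.500) = -0.12021 cm^-1, so d_i2 = -8.319 cm.

-8.32 cm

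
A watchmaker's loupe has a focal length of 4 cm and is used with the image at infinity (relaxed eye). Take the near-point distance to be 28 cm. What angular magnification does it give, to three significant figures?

7.00

M = D/f = 28/4 = 7.000.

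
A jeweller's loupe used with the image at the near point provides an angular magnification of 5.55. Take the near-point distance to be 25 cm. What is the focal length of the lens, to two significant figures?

5.5 cm

For the image at the near point, M = 1 + D/f.
f = D/(M - 1) = 25/(5.55 - 1) = 5.495 cm.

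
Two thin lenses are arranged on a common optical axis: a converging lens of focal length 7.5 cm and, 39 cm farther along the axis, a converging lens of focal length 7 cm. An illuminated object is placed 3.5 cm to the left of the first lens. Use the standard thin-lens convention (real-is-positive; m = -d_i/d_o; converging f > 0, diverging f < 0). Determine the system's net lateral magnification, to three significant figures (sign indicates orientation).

-0.340

First lens: d_i1 = 1/(1/7.5 - 1/3.5) = -6.563 cm.
m_1 = -(-6.563)/3.5 = 1.8750.
With d_i1 < 0 the first image is virtual and lies on the object side; the object distance for lens 2 is d_o2 = 39 - (-6.563) = 45.562 cm.
Second lens: d_i2 = 1/(1/7 - 1/(45.562)) = 8.271 cm.
m_2 = -(8.271)/(45.562) = -0.1815.
Total m = m_1 x m_2 = (1.8750)(-0.1815) = -0.3404.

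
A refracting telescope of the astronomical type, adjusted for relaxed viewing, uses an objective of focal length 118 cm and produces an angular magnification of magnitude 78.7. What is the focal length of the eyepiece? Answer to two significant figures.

|M| = f_obj/f_eye, so f_eye = f_obj/|M| = 118/78.7 = 1.499 cm.

1.5 cm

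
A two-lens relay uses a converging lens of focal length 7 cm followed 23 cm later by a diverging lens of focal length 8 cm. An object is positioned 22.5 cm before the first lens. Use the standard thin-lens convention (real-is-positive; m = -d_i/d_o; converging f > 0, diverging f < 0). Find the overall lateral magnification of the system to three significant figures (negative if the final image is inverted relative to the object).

Lens 1: 1/d_i1 = 1/f_1 - 1/d_o1 = 1/7 - 1/22.5 = 0.09841 cm^-1, so d_i1 = 10.161 cm.
m_1 = -(10.161)/22.5 = -0.4516.
The intermediate image is 10.161 cm to the right of lens 1, so d_o2 = L - d_i1 = 23 - 10.161 = 12.839 cm.
Lens 2: 1/d_i2 = 1/f_2 - 1/d_o2 = 1/(-8) - 1/(12.839) = -0.20289 cm^-1, so d_i2 = -4.929 cm.
m_2 = -(-4.929)/(12.839) = 0.3839.
Overall magnification: m = m_1 m_2 = -0.1734.

-0.173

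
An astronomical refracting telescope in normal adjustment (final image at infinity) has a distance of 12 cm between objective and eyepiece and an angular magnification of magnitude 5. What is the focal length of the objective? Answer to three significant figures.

In normal adjustment the tube length equals f_obj + f_eye and |M| = f_obj/f_eye.
So f_obj = 5 f_eye and 5 f_eye + f_eye = 12 cm, giving f_eye = 12/6 = 2.000 cm and f_obj = 10.000 cm.

10.0 cm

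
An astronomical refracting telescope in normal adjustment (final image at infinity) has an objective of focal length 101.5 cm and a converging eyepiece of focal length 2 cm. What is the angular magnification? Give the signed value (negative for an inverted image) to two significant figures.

-51

M = -f_obj/f_eye = -101.5/(2) = -50.750.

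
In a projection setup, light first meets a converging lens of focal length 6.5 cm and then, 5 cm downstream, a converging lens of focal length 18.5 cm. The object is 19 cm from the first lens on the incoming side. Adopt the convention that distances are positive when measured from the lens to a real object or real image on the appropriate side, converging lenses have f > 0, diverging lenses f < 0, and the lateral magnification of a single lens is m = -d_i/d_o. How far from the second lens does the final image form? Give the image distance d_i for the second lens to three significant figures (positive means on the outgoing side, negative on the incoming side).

Applying the thin-lens equation to the first lens, 1/6.5 = 1/19 + 1/d_i1, which gives d_i1 = 9.880 cm.
This image would form 9.880 cm past lens 1, i.e. 4.880 cm beyond lens 2, so it is a virtual object for lens 2: d_o2 = 5 - 9.880 = -4.880 cm.
Applying the thin-lens equation again with f_2 = 18.5 cm and d_o2 = -4.880 cm gives d_i2 = 3.861 cm.

3.86 cm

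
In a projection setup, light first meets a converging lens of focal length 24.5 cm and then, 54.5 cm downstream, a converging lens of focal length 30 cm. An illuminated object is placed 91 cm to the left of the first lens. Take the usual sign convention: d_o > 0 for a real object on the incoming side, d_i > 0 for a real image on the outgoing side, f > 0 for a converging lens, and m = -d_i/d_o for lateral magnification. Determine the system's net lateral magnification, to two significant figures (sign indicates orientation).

-1.2

Applying the thin-lens equation to the first lens, 1/24.5 = 1/91 + 1/d_i1, which gives d_i1 = 33.526 cm.
Its lateral magnification is m_1 = -d_i1/d_o1 = -(33.526)/91 = -0.3684.
Object distance for lens 2: d_o2 = 54.5 - 33.526 = 20.974 cm.
Applying the thin-lens equation again with f_2 = 30 cm and d_o2 = 20.974 cm gives d_i2 = -69.708 cm.
m_2 = -(-69.708)/(20.974) = 3.3236.
Overall magnification: m = m_1 m_2 = -1.2245.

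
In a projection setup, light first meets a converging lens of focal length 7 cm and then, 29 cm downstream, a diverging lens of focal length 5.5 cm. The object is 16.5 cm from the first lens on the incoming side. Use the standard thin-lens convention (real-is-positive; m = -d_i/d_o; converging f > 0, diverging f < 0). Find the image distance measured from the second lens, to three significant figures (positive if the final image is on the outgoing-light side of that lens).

Applying the thin-lens equation to the first lens, 1/7 = 1/16.5 + 1/d_i1, which gives d_i1 = 12.158 cm.
The intermediate image is 12.158 cm to the right of lens 1, so d_o2 = L - d_i1 = 29 - 12.158 = 16.842 cm.
Applying the thin-lens equation again with f_2 = -5.5 cm and d_o2 = 16.842 cm gives d_i2 = -4.146 cm.

-4.15 cm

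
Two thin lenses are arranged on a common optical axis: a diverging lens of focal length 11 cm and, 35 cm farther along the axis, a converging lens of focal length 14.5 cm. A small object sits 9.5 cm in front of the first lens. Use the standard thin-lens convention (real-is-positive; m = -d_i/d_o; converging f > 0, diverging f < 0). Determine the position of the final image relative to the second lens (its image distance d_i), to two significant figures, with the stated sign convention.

23 cm

First lens: d_i1 = 1/(1/(-11) - 1/9.5) = -5.098 cm.
The intermediate image is virtual, 5.098 cm to the left of lens 1, so d_o2 = L - d_i1 = 35 - (-5.098) = 40.098 cm.
Second lens: d_i2 = 1/(1/14.5 - 1/(40.098)) = 22.714 cm.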